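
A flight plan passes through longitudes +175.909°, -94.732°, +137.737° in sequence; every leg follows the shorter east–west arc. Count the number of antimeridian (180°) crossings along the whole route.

Leg 1: +175.909° → -94.732°, shortest Δλ = 89.359° (east) — crosses 180°.
Leg 2: -94.732° → +137.737°, shortest Δλ = -127.531° (west) — crosses 180°.
Total crossings: 2.

2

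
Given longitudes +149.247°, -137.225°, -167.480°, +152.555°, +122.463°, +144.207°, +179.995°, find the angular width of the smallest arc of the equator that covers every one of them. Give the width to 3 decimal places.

100.312°

Sort the longitudes: -167.480°, -137.225°, +122.463°, +144.207°, +149.247°, +152.555°, +179.995°.
Eastward gaps between consecutive values (wrapping around): 30.255°, 259.688°, 21.744°, 5.040°, 3.308°, 27.440°, 12.525°.
Largest gap = 259.688° ⇒ minimal covering band is its complement: 360° − 259.688° = 100.312°.
Band runs from +122.463° eastward to -137.225°, crossing the antimeridian.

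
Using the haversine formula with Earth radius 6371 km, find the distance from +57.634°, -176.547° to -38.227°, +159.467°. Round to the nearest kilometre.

Δλ = 159.467 − -176.547 = 336.014°; wrapped into (−180°, 180°]: -23.986°.
Δφ = -38.227 − 57.634 = -95.861°.
a = sin²(Δφ/2) + cos φ₁ · cos φ₂ · sin²(Δλ/2) = 0.569215.
c = 2·atan2(√a, √(1−a)) = 1.70967 rad → d = 6371·c ≈ 10892.33 km.

10892 km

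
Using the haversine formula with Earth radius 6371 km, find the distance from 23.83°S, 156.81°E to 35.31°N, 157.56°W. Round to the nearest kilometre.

8143 km

Δλ = -157.56 − 156.81 = -314.37°; wrapped into (−180°, 180°]: 45.63°.
Δφ = 35.31 − -23.83 = 59.14°.
a = sin²(Δφ/2) + cos φ₁ · cos φ₂ · sin²(Δλ/2) = 0.355764.
c = 2·atan2(√a, √(1−a)) = 1.27817 rad → d = 6371·c ≈ 8143.20 km.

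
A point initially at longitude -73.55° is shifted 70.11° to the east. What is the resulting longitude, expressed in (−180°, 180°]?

Start at -73.55°; shift +70.11° → -3.44°.
-3.44° already lies in (−180°, 180°].

-3.44°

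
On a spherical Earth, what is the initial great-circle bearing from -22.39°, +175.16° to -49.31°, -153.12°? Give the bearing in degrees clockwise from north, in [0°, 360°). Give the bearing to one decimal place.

Δλ = -153.12 − 175.16 = -328.28°; wrapped into (−180°, 180°]: 31.72°.
θ = atan2( sin Δλ · cos φ₂ , cos φ₁ · sin φ₂ − sin φ₁ · cos φ₂ · cos Δλ )
  = atan2(0.34278, -0.48984) = 145.016° → normalised to [0°, 360°): 145.016°.

145.0°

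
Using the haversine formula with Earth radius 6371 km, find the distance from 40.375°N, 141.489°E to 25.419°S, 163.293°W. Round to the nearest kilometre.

9277 km

Δλ = -163.293 − 141.489 = -304.782°; wrapped into (−180°, 180°]: 55.218°.
Δφ = -25.419 − 40.375 = -65.794°.
a = sin²(Δφ/2) + cos φ₁ · cos φ₂ · sin²(Δλ/2) = 0.442769.
c = 2·atan2(√a, √(1−a)) = 1.45608 rad → d = 6371·c ≈ 9276.71 km.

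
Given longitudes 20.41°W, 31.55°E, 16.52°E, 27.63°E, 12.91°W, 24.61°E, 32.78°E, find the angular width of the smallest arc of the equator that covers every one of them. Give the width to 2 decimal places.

53.19°

Sort the longitudes: -20.41°, -12.91°, +16.52°, +24.61°, +27.63°, +31.55°, +32.78°.
Eastward gaps between consecutive values (wrapping around): 7.50°, 29.43°, 8.09°, 3.02°, 3.92°, 1.23°, 306.81°.
Largest gap = 306.81° ⇒ minimal covering band is its complement: 360° − 306.81° = 53.19°.
Band runs from -20.41° eastward to +32.78°.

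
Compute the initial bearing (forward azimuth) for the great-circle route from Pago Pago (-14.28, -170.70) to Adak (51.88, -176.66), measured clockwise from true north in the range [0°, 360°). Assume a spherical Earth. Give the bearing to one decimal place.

356.0°

Δλ = -176.66 − -170.70 = -5.96°.
θ = atan2( sin Δλ · cos φ₂ , cos φ₁ · sin φ₂ − sin φ₁ · cos φ₂ · cos Δλ )
  = atan2(-0.06410, 0.91385) = -4.012° → normalised to [0°, 360°): 355.988°.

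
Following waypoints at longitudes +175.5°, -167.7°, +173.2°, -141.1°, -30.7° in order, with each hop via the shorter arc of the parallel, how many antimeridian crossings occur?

Leg 1: +175.5° → -167.7°, shortest Δλ = 16.8° (east) — crosses 180°.
Leg 2: -167.7° → +173.2°, shortest Δλ = -19.1° (west) — crosses 180°.
Leg 3: +173.2° → -141.1°, shortest Δλ = 45.7° (east) — crosses 180°.
Leg 4: -141.1° → -30.7°, shortest Δλ = 110.4° (east) — does not cross 180°.
Total crossings: 3.

3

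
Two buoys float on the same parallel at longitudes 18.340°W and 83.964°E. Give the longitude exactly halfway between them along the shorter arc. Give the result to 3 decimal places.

Signed shortest Δλ from -18.340° to +83.964° is +102.304°.
Midpoint longitude = -18.340° + (+102.304°)/2 = -18.340° + 51.152° = +32.812°.

32.812°E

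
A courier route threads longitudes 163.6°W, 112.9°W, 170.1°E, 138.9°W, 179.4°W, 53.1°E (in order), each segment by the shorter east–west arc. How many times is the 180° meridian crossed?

Leg 1: -163.6° → -112.9°, shortest Δλ = 50.7° (east) — does not cross 180°.
Leg 2: -112.9° → +170.1°, shortest Δλ = -77.0° (west) — crosses 180°.
Leg 3: +170.1° → -138.9°, shortest Δλ = 51.0° (east) — crosses 180°.
Leg 4: -138.9° → -179.4°, shortest Δλ = -40.5° (west) — does not cross 180°.
Leg 5: -179.4° → +53.1°, shortest Δλ = -127.5° (west) — crosses 180°.
Total crossings: 3.

3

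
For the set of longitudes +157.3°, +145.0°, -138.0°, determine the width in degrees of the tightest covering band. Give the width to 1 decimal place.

77.0°

Sort the longitudes: -138.0°, +145.0°, +157.3°.
Eastward gaps between consecutive values (wrapping around): 283.0°, 12.3°, 64.7°.
Largest gap = 283.0° ⇒ minimal covering band is its complement: 360° − 283.0° = 77.0°.
Band runs from +145.0° eastward to -138.0°, crossing the antimeridian.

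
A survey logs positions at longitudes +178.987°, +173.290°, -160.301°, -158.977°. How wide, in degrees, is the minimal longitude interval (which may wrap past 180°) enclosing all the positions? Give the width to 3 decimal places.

27.733°

Sort the longitudes: -160.301°, -158.977°, +173.290°, +178.987°.
Eastward gaps between consecutive values (wrapping around): 1.324°, 332.267°, 5.697°, 20.712°.
Largest gap = 332.267° ⇒ minimal covering band is its complement: 360° − 332.267° = 27.733°.
Band runs from +173.290° eastward to -158.977°, crossing the antimeridian.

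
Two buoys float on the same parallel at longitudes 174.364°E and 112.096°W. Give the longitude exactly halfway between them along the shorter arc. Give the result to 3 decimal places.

Signed shortest Δλ from +174.364° to -112.096° is +73.540°.
Midpoint longitude = +174.364° + (+73.540°)/2 = +174.364° + 36.770° = +211.134°.
Normalise into (−180°, 180°]: -148.866°.
(The naïve average (+174.364 + -112.096)/2 = 31.134° is on the wrong side of the globe.)

148.866°W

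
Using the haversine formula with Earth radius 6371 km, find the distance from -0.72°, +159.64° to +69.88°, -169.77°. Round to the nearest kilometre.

8171 km

Δλ = -169.77 − 159.64 = -329.41°; wrapped into (−180°, 180°]: 30.59°.
Δφ = 69.88 − -0.72 = 70.60°.
a = sin²(Δφ/2) + cos φ₁ · cos φ₂ · sin²(Δλ/2) = 0.357854.
c = 2·atan2(√a, √(1−a)) = 1.28253 rad → d = 6371·c ≈ 8170.99 km.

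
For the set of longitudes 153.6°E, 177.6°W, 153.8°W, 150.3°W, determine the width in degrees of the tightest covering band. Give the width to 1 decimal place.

Sort the longitudes: -177.6°, -153.8°, -150.3°, +153.6°.
Eastward gaps between consecutive values (wrapping around): 23.8°, 3.5°, 303.9°, 28.8°.
Largest gap = 303.9° ⇒ minimal covering band is its complement: 360° − 303.9° = 56.1°.
Band runs from +153.6° eastward to -150.3°, crossing the antimeridian.

56.1°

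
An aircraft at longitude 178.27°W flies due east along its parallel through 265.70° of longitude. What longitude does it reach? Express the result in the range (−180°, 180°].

87.43°E

Start at -178.27°; shift +265.70° → +87.43°.
+87.43° already lies in (−180°, 180°].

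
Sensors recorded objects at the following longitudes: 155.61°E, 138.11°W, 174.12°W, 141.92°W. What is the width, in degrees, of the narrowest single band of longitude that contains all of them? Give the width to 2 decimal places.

Sort the longitudes: -174.12°, -141.92°, -138.11°, +155.61°.
Eastward gaps between consecutive values (wrapping around): 32.20°, 3.81°, 293.72°, 30.27°.
Largest gap = 293.72° ⇒ minimal covering band is its complement: 360° − 293.72° = 66.28°.
Band runs from +155.61° eastward to -138.11°, crossing the antimeridian.

66.28°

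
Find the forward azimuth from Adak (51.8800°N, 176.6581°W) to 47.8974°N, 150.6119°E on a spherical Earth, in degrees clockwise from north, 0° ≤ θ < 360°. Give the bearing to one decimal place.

Δλ = 150.6119 − -176.6581 = 327.2700°; wrapped into (−180°, 180°]: -32.7300°.
θ = atan2( sin Δλ · cos φ₂ , cos φ₁ · sin φ₂ − sin φ₁ · cos φ₂ · cos Δλ )
  = atan2(-0.36251, 0.01429) = -87.742° → normalised to [0°, 360°): 272.258°.

272.3°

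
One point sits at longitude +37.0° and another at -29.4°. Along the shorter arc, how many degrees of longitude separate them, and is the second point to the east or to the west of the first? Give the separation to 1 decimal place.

66.4° west

Raw difference: -29.4 − 37.0 = -66.4°.
Normalise into (−180°, 180°]: -66.4° stays -66.4°.
Negative ⇒ the second point lies to the west; separation 66.4°.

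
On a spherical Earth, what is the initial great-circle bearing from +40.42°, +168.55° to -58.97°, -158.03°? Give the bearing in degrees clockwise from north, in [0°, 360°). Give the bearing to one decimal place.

Δλ = -158.03 − 168.55 = -326.58°; wrapped into (−180°, 180°]: 33.42°.
θ = atan2( sin Δλ · cos φ₂ , cos φ₁ · sin φ₂ − sin φ₁ · cos φ₂ · cos Δλ )
  = atan2(0.28392, -0.93134) = 163.046° → normalised to [0°, 360°): 163.046°.

163.0°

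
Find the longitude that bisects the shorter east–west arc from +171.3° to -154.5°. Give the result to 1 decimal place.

-171.6°

Signed shortest Δλ from +171.3° to -154.5° is +34.2°.
Midpoint longitude = +171.3° + (+34.2°)/2 = +171.3° + 17.1° = +188.4°.
Normalise into (−180°, 180°]: -171.6°.
(The naïve average (+171.3 + -154.5)/2 = 8.4° is on the wrong side of the globe.)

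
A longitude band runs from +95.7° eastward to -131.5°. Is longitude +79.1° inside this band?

No

Band width going east from +95.7° to -131.5°: ((-131.5 − 95.7) mod 360) = 132.8°.
Offset of +79.1° east of the west edge: ((79.1 − 95.7) mod 360) = 343.4°.
343.4° > 132.8° ⇒ outside.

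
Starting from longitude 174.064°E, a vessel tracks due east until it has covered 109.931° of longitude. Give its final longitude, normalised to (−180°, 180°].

Start at +174.064°; shift +109.931° → +283.995°.
+283.995° lies outside (−180°, 180°]; subtract 360° → -76.005°.

76.005°W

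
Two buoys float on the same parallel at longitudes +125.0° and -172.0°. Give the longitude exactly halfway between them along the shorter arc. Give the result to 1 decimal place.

Signed shortest Δλ from +125.0° to -172.0° is +63.0°.
Midpoint longitude = +125.0° + (+63.0°)/2 = +125.0° + 31.5° = +156.5°.
(The naïve average (+125.0 + -172.0)/2 = -23.5° is on the wrong side of the globe.)

+156.5°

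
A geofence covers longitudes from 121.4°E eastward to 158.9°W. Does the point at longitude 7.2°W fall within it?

No

Band width going east from +121.4° to -158.9°: ((-158.9 − 121.4) mod 360) = 79.7°.
Offset of -7.2° east of the west edge: ((-7.2 − 121.4) mod 360) = 231.4°.
231.4° > 79.7° ⇒ outside.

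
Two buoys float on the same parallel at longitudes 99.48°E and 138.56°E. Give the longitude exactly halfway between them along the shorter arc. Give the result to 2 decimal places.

119.02°E

Signed shortest Δλ from +99.48° to +138.56° is +39.08°.
Midpoint longitude = +99.48° + (+39.08°)/2 = +99.48° + 19.54° = +119.02°.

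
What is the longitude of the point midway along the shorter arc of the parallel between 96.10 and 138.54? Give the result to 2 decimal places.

+117.32°

Signed shortest Δλ from +96.10° to +138.54° is +42.44°.
Midpoint longitude = +96.10° + (+42.44°)/2 = +96.10° + 21.22° = +117.32°.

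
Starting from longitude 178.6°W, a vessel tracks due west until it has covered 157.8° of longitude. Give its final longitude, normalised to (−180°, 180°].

23.6°E

Start at -178.6°; shift −157.8° → -336.4°.
-336.4° lies outside (−180°, 180°]; add 360° → +23.6°.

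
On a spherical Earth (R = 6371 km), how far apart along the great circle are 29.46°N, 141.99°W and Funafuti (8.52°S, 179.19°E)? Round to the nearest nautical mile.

3198 nmi

Δλ = 179.19 − -141.99 = 321.18°; wrapped into (−180°, 180°]: -38.82°.
Δφ = -8.52 − 29.46 = -37.98°.
a = sin²(Δφ/2) + cos φ₁ · cos φ₂ · sin²(Δλ/2) = 0.200986.
c = 2·atan2(√a, √(1−a)) = 0.92976 rad → d = 6371·c ≈ 5923.49 km ≈ 3198.43 nmi.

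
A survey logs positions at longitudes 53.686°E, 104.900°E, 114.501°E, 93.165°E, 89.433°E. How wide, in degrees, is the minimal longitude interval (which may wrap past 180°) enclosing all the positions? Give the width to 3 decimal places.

Sort the longitudes: +53.686°, +89.433°, +93.165°, +104.900°, +114.501°.
Eastward gaps between consecutive values (wrapping around): 35.747°, 3.732°, 11.735°, 9.601°, 299.185°.
Largest gap = 299.185° ⇒ minimal covering band is its complement: 360° − 299.185° = 60.815°.
Band runs from +53.686° eastward to +114.501°.

60.815°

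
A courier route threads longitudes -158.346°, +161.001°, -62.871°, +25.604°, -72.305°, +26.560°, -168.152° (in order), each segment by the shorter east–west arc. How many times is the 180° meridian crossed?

3

Leg 1: -158.346° → +161.001°, shortest Δλ = -40.653° (west) — crosses 180°.
Leg 2: +161.001° → -62.871°, shortest Δλ = 136.128° (east) — crosses 180°.
Leg 3: -62.871° → +25.604°, shortest Δλ = 88.475° (east) — does not cross 180°.
Leg 4: +25.604° → -72.305°, shortest Δλ = -97.909° (west) — does not cross 180°.
Leg 5: -72.305° → +26.560°, shortest Δλ = 98.865° (east) — does not cross 180°.
Leg 6: +26.560° → -168.152°, shortest Δλ = 165.288° (east) — crosses 180°.
Total crossings: 3.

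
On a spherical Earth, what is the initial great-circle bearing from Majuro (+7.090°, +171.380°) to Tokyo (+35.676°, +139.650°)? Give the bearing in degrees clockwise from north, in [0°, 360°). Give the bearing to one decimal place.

319.1°

Δλ = 139.650 − 171.380 = -31.730°.
θ = atan2( sin Δλ · cos φ₂ , cos φ₁ · sin φ₂ − sin φ₁ · cos φ₂ · cos Δλ )
  = atan2(-0.42722, 0.49346) = -40.884° → normalised to [0°, 360°): 319.116°.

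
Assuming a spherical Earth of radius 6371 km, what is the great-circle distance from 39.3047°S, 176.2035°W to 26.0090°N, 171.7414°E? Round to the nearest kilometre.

7370 km

Δλ = 171.7414 − -176.2035 = 347.9449°; wrapped into (−180°, 180°]: -12.0551°.
Δφ = 26.0090 − -39.3047 = 65.3137°.
a = sin²(Δφ/2) + cos φ₁ · cos φ₂ · sin²(Δλ/2) = 0.298843.
c = 2·atan2(√a, √(1−a)) = 1.15675 rad → d = 6371·c ≈ 7369.68 km.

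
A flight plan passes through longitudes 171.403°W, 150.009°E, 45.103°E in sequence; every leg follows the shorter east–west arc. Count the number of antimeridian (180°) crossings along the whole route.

1

Leg 1: -171.403° → +150.009°, shortest Δλ = -38.588° (west) — crosses 180°.
Leg 2: +150.009° → +45.103°, shortest Δλ = -104.906° (west) — does not cross 180°.
Total crossings: 1.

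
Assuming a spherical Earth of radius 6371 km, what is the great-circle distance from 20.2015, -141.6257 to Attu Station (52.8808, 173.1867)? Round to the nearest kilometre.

5291 km

Δλ = 173.1867 − -141.6257 = 314.8124°; wrapped into (−180°, 180°]: -45.1876°.
Δφ = 52.8808 − 20.2015 = 32.6793°.
a = sin²(Δφ/2) + cos φ₁ · cos φ₂ · sin²(Δλ/2) = 0.162744.
c = 2·atan2(√a, √(1−a)) = 0.83049 rad → d = 6371·c ≈ 5291.07 km.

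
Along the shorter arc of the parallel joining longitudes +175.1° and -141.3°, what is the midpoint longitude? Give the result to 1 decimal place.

Signed shortest Δλ from +175.1° to -141.3° is +43.6°.
Midpoint longitude = +175.1° + (+43.6°)/2 = +175.1° + 21.8° = +196.9°.
Normalise into (−180°, 180°]: -163.1°.
(The naïve average (+175.1 + -141.3)/2 = 16.9° is on the wrong side of the globe.)

-163.1°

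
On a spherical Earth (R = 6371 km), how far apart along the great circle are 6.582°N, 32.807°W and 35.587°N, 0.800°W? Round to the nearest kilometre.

4587 km

Δλ = -0.800 − -32.807 = 32.007°.
Δφ = 35.587 − 6.582 = 29.005°.
a = sin²(Δφ/2) + cos φ₁ · cos φ₂ · sin²(Δλ/2) = 0.124116.
c = 2·atan2(√a, √(1−a)) = 0.72006 rad → d = 6371·c ≈ 4587.49 km.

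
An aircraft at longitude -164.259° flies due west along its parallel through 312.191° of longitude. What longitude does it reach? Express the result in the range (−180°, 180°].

Start at -164.259°; shift −312.191° → -476.450°.
-476.450° lies outside (−180°, 180°]; add 360° → -116.450°.

-116.450°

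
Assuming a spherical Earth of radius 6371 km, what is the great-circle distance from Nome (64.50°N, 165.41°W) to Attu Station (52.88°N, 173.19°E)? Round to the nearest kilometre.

Δλ = 173.19 − -165.41 = 338.60°; wrapped into (−180°, 180°]: -21.40°.
Δφ = 52.88 − 64.50 = -11.62°.
a = sin²(Δφ/2) + cos φ₁ · cos φ₂ · sin²(Δλ/2) = 0.019204.
c = 2·atan2(√a, √(1−a)) = 0.27805 rad → d = 6371·c ≈ 1771.45 km.

1771 km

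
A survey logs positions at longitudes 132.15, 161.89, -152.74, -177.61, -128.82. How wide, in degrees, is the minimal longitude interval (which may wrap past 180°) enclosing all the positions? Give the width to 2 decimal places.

Sort the longitudes: -177.61°, -152.74°, -128.82°, +132.15°, +161.89°.
Eastward gaps between consecutive values (wrapping around): 24.87°, 23.92°, 260.97°, 29.74°, 20.50°.
Largest gap = 260.97° ⇒ minimal covering band is its complement: 360° − 260.97° = 99.03°.
Band runs from +132.15° eastward to -128.82°, crossing the antimeridian.

99.03°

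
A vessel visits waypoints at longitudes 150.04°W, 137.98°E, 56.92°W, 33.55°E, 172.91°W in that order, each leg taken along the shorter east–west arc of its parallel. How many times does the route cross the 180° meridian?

Leg 1: -150.04° → +137.98°, shortest Δλ = -71.98° (west) — crosses 180°.
Leg 2: +137.98° → -56.92°, shortest Δλ = 165.1° (east) — crosses 180°.
Leg 3: -56.92° → +33.55°, shortest Δλ = 90.47° (east) — does not cross 180°.
Leg 4: +33.55° → -172.91°, shortest Δλ = 153.54° (east) — crosses 180°.
Total crossings: 3.

3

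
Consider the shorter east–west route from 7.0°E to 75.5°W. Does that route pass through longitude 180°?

Signed shortest Δλ = ((-75.5 − 7.0 + 180) mod 360) − 180 = -82.5°.
Going west by 82.5° from +7.0° reaches -75.5° without touching 180°.

No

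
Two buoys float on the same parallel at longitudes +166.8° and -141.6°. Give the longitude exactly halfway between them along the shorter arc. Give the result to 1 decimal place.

Signed shortest Δλ from +166.8° to -141.6° is +51.6°.
Midpoint longitude = +166.8° + (+51.6°)/2 = +166.8° + 25.8° = +192.6°.
Normalise into (−180°, 180°]: -167.4°.
(The naïve average (+166.8 + -141.6)/2 = 12.6° is on the wrong side of the globe.)

-167.4°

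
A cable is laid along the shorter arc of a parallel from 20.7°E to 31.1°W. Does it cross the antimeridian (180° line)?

Signed shortest Δλ = ((-31.1 − 20.7 + 180) mod 360) − 180 = -51.8°.
Going west by 51.8° from +20.7° reaches -31.1° without touching 180°.

No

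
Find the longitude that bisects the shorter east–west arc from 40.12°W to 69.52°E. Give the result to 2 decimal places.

Signed shortest Δλ from -40.12° to +69.52° is +109.64°.
Midpoint longitude = -40.12° + (+109.64°)/2 = -40.12° + 54.82° = +14.70°.

14.70°E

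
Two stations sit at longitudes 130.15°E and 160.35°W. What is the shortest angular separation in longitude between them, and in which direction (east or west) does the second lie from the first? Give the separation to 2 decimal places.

Raw difference: -160.35 − 130.15 = -290.5°.
Normalise into (−180°, 180°]: -290.5° + 360° = 69.5°.
Positive ⇒ the second point lies to the east; separation 69.50°.

69.50° east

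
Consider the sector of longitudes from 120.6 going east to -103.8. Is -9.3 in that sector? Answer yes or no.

Band width going east from +120.6° to -103.8°: ((-103.8 − 120.6) mod 360) = 135.6°.
Offset of -9.3° east of the west edge: ((-9.3 − 120.6) mod 360) = 230.1°.
230.1° > 135.6° ⇒ outside.

No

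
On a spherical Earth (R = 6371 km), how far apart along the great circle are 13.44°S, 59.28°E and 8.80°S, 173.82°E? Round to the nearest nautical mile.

6684 nmi

Δλ = 173.82 − 59.28 = 114.54°.
Δφ = -8.80 − -13.44 = 4.64°.
a = sin²(Δφ/2) + cos φ₁ · cos φ₂ · sin²(Δλ/2) = 0.681820.
c = 2·atan2(√a, √(1−a)) = 1.94297 rad → d = 6371·c ≈ 12378.66 km ≈ 6683.94 nmi.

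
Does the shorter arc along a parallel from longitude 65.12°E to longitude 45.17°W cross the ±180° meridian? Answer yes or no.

Signed shortest Δλ = ((-45.17 − 65.12 + 180) mod 360) − 180 = -110.29°.
Going west by 110.29° from +65.12° reaches -45.17° without touching 180°.

No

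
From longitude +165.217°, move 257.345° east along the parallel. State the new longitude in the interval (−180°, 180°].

Start at +165.217°; shift +257.345° → +422.562°.
+422.562° lies outside (−180°, 180°]; subtract 360° → +62.562°.

+62.562°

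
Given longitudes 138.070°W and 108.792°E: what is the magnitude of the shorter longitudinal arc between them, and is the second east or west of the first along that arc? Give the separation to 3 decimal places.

113.138° west

Raw difference: 108.792 − -138.070 = 246.862°.
Normalise into (−180°, 180°]: 246.862° − 360° = -113.138°.
Negative ⇒ the second point lies to the west; separation 113.138°.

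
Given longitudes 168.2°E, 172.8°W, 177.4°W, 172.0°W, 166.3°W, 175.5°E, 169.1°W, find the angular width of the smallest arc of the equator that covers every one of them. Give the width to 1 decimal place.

25.5°

Sort the longitudes: -177.4°, -172.8°, -172.0°, -169.1°, -166.3°, +168.2°, +175.5°.
Eastward gaps between consecutive values (wrapping around): 4.6°, 0.8°, 2.9°, 2.8°, 334.5°, 7.3°, 7.1°.
Largest gap = 334.5° ⇒ minimal covering band is its complement: 360° − 334.5° = 25.5°.
Band runs from +168.2° eastward to -166.3°, crossing the antimeridian.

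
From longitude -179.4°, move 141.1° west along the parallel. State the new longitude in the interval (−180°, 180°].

+39.5°

Start at -179.4°; shift −141.1° → -320.5°.
-320.5° lies outside (−180°, 180°]; add 360° → +39.5°.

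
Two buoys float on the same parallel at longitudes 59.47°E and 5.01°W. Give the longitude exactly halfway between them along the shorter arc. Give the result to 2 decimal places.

27.23°E

Signed shortest Δλ from +59.47° to -5.01° is -64.48°.
Midpoint longitude = +59.47° + (-64.48°)/2 = +59.47° − 32.24° = +27.23°.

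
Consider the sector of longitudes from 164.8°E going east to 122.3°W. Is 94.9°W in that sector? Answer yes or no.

No

Band width going east from +164.8° to -122.3°: ((-122.3 − 164.8) mod 360) = 72.9°.
Offset of -94.9° east of the west edge: ((-94.9 − 164.8) mod 360) = 100.3°.
100.3° > 72.9° ⇒ outside.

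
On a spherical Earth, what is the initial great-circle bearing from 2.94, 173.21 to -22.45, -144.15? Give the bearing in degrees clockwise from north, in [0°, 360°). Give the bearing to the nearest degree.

Δλ = -144.15 − 173.21 = -317.36°; wrapped into (−180°, 180°]: 42.64°.
θ = atan2( sin Δλ · cos φ₂ , cos φ₁ · sin φ₂ − sin φ₁ · cos φ₂ · cos Δλ )
  = atan2(0.62605, -0.41625) = 123.619° → normalised to [0°, 360°): 123.619°.

124°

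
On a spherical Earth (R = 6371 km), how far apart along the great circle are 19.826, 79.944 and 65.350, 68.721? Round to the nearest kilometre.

Δλ = 68.721 − 79.944 = -11.223°.
Δφ = 65.350 − 19.826 = 45.524°.
a = sin²(Δφ/2) + cos φ₁ · cos φ₂ · sin²(Δλ/2) = 0.153446.
c = 2·atan2(√a, √(1−a)) = 0.80501 rad → d = 6371·c ≈ 5128.69 km.

5129 km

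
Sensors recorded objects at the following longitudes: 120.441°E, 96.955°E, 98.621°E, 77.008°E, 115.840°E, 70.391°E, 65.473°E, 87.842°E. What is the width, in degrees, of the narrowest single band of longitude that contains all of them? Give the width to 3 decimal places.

Sort the longitudes: +65.473°, +70.391°, +77.008°, +87.842°, +96.955°, +98.621°, +115.840°, +120.441°.
Eastward gaps between consecutive values (wrapping around): 4.918°, 6.617°, 10.834°, 9.113°, 1.666°, 17.219°, 4.601°, 305.032°.
Largest gap = 305.032° ⇒ minimal covering band is its complement: 360° − 305.032° = 54.968°.
Band runs from +65.473° eastward to +120.441°.

54.968°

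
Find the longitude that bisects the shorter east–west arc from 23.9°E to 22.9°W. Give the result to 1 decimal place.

Signed shortest Δλ from +23.9° to -22.9° is -46.8°.
Midpoint longitude = +23.9° + (-46.8°)/2 = +23.9° − 23.4° = +0.5°.

0.5°E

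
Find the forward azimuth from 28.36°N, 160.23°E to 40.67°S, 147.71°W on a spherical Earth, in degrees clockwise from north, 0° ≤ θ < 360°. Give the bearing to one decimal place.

Δλ = -147.71 − 160.23 = -307.94°; wrapped into (−180°, 180°]: 52.06°.
θ = atan2( sin Δλ · cos φ₂ , cos φ₁ · sin φ₂ − sin φ₁ · cos φ₂ · cos Δλ )
  = atan2(0.59818, -0.79500) = 143.041° → normalised to [0°, 360°): 143.041°.

143.0°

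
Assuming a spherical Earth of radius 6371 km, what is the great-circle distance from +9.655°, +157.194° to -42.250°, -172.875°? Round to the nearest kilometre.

Δλ = -172.875 − 157.194 = -330.069°; wrapped into (−180°, 180°]: 29.931°.
Δφ = -42.250 − 9.655 = -51.905°.
a = sin²(Δφ/2) + cos φ₁ · cos φ₂ · sin²(Δλ/2) = 0.240180.
c = 2·atan2(√a, √(1−a)) = 1.02437 rad → d = 6371·c ≈ 6526.24 km.

6526 km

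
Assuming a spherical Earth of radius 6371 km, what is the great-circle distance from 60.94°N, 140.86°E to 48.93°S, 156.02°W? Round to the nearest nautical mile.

Δλ = -156.02 − 140.86 = -296.88°; wrapped into (−180°, 180°]: 63.12°.
Δφ = -48.93 − 60.94 = -109.87°.
a = sin²(Δφ/2) + cos φ₁ · cos φ₂ · sin²(Δλ/2) = 0.757361.
c = 2·atan2(√a, √(1−a)) = 2.11148 rad → d = 6371·c ≈ 13452.23 km ≈ 7263.62 nmi.

7264 nmi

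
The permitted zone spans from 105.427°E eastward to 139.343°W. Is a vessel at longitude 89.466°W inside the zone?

Band width going east from +105.427° to -139.343°: ((-139.343 − 105.427) mod 360) = 115.230°.
Offset of -89.466° east of the west edge: ((-89.466 − 105.427) mod 360) = 165.107°.
165.107° > 115.230° ⇒ outside.

No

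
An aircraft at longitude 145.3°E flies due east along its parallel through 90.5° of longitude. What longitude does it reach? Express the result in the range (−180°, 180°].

Start at +145.3°; shift +90.5° → +235.8°.
+235.8° lies outside (−180°, 180°]; subtract 360° → -124.2°.

124.2°W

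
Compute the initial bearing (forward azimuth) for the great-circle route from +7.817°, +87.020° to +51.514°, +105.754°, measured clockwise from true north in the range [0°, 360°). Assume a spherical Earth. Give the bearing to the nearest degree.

16°

Δλ = 105.754 − 87.020 = 18.734°.
θ = atan2( sin Δλ · cos φ₂ , cos φ₁ · sin φ₂ − sin φ₁ · cos φ₂ · cos Δλ )
  = atan2(0.19987, 0.69533) = 16.037° → normalised to [0°, 360°): 16.037°.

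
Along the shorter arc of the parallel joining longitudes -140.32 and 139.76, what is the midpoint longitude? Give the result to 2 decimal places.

+179.72°

Signed shortest Δλ from -140.32° to +139.76° is -79.92°.
Midpoint longitude = -140.32° + (-79.92°)/2 = -140.32° − 39.96° = -180.28°.
Normalise into (−180°, 180°]: +179.72°.
(The naïve average (-140.32 + +139.76)/2 = -0.28° is on the wrong side of the globe.)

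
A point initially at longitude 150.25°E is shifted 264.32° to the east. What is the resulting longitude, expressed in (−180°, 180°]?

Start at +150.25°; shift +264.32° → +414.57°.
+414.57° lies outside (−180°, 180°]; subtract 360° → +54.57°.

54.57°E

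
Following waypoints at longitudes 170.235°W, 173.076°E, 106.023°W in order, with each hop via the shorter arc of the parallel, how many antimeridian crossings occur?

2

Leg 1: -170.235° → +173.076°, shortest Δλ = -16.689° (west) — crosses 180°.
Leg 2: +173.076° → -106.023°, shortest Δλ = 80.901° (east) — crosses 180°.
Total crossings: 2.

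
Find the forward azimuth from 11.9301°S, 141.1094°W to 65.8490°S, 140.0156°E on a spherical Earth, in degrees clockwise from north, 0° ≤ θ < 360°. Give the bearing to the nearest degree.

Δλ = 140.0156 − -141.1094 = 281.1250°; wrapped into (−180°, 180°]: -78.8750°.
θ = atan2( sin Δλ · cos φ₂ , cos φ₁ · sin φ₂ − sin φ₁ · cos φ₂ · cos Δλ )
  = atan2(-0.40145, -0.87644) = -155.390° → normalised to [0°, 360°): 204.610°.

205°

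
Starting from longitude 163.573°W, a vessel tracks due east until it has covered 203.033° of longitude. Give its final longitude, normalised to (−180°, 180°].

39.460°E

Start at -163.573°; shift +203.033° → +39.460°.
+39.460° already lies in (−180°, 180°].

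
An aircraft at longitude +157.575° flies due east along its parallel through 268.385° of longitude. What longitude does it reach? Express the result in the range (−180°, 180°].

Start at +157.575°; shift +268.385° → +425.960°.
+425.960° lies outside (−180°, 180°]; subtract 360° → +65.960°.

+65.960°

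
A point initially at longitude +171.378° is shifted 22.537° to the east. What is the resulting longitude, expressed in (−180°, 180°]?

-166.085°

Start at +171.378°; shift +22.537° → +193.915°.
+193.915° lies outside (−180°, 180°]; subtract 360° → -166.085°.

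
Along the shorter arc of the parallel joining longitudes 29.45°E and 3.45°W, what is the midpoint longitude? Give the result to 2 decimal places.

Signed shortest Δλ from +29.45° to -3.45° is -32.90°.
Midpoint longitude = +29.45° + (-32.90°)/2 = +29.45° − 16.45° = +13.00°.

13.00°E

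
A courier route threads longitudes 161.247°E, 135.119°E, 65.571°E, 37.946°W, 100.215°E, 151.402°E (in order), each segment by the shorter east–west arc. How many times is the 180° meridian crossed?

0

Leg 1: +161.247° → +135.119°, shortest Δλ = -26.128° (west) — does not cross 180°.
Leg 2: +135.119° → +65.571°, shortest Δλ = -69.548° (west) — does not cross 180°.
Leg 3: +65.571° → -37.946°, shortest Δλ = -103.517° (west) — does not cross 180°.
Leg 4: -37.946° → +100.215°, shortest Δλ = 138.161° (east) — does not cross 180°.
Leg 5: +100.215° → +151.402°, shortest Δλ = 51.187° (east) — does not cross 180°.
Total crossings: 0.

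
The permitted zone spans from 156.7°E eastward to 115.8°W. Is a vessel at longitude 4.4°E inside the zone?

Band width going east from +156.7° to -115.8°: ((-115.8 − 156.7) mod 360) = 87.5°.
Offset of +4.4° east of the west edge: ((4.4 − 156.7) mod 360) = 207.7°.
207.7° > 87.5° ⇒ outside.

No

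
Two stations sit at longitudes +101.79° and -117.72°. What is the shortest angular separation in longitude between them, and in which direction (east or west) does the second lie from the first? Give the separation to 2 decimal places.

Raw difference: -117.72 − 101.79 = -219.51°.
Normalise into (−180°, 180°]: -219.51° + 360° = 140.49°.
Positive ⇒ the second point lies to the east; separation 140.49°.

140.49° east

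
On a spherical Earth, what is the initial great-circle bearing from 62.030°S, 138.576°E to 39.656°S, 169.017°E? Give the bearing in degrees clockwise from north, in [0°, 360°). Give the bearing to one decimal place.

Δλ = 169.017 − 138.576 = 30.441°.
θ = atan2( sin Δλ · cos φ₂ , cos φ₁ · sin φ₂ − sin φ₁ · cos φ₂ · cos Δλ )
  = atan2(0.39007, 0.28692) = 53.663° → normalised to [0°, 360°): 53.663°.

53.7°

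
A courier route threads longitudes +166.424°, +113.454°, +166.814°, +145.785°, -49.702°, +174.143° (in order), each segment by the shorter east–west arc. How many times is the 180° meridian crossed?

2

Leg 1: +166.424° → +113.454°, shortest Δλ = -52.97° (west) — does not cross 180°.
Leg 2: +113.454° → +166.814°, shortest Δλ = 53.36° (east) — does not cross 180°.
Leg 3: +166.814° → +145.785°, shortest Δλ = -21.029° (west) — does not cross 180°.
Leg 4: +145.785° → -49.702°, shortest Δλ = 164.513° (east) — crosses 180°.
Leg 5: -49.702° → +174.143°, shortest Δλ = -136.155° (west) — crosses 180°.
Total crossings: 2.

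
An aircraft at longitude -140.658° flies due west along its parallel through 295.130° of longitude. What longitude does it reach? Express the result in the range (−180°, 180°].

Start at -140.658°; shift −295.130° → -435.788°.
-435.788° lies outside (−180°, 180°]; add 360° → -75.788°.

-75.788°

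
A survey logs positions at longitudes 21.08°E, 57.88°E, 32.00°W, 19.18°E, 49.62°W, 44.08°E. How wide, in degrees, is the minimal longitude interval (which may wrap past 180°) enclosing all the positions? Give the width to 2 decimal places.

107.50°

Sort the longitudes: -49.62°, -32.00°, +19.18°, +21.08°, +44.08°, +57.88°.
Eastward gaps between consecutive values (wrapping around): 17.62°, 51.18°, 1.90°, 23.00°, 13.80°, 252.50°.
Largest gap = 252.50° ⇒ minimal covering band is its complement: 360° − 252.50° = 107.50°.
Band runs from -49.62° eastward to +57.88°.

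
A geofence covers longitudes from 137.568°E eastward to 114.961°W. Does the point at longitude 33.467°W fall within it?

No

Band width going east from +137.568° to -114.961°: ((-114.961 − 137.568) mod 360) = 107.471°.
Offset of -33.467° east of the west edge: ((-33.467 − 137.568) mod 360) = 188.965°.
188.965° > 107.471° ⇒ outside.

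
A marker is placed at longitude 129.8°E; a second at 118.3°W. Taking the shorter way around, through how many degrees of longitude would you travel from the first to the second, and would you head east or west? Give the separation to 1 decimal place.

Raw difference: -118.3 − 129.8 = -248.1°.
Normalise into (−180°, 180°]: -248.1° + 360° = 111.9°.
Positive ⇒ the second point lies to the east; separation 111.9°.

111.9° east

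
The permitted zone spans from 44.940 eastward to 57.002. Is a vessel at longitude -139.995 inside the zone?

Band width going east from +44.940° to +57.002°: ((57.002 − 44.940) mod 360) = 12.062°.
Offset of -139.995° east of the west edge: ((-139.995 − 44.940) mod 360) = 175.065°.
175.065° > 12.062° ⇒ outside.

No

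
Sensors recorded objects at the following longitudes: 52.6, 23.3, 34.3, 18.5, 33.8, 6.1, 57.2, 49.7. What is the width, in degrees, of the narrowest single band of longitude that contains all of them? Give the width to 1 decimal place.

51.1°

Sort the longitudes: +6.1°, +18.5°, +23.3°, +33.8°, +34.3°, +49.7°, +52.6°, +57.2°.
Eastward gaps between consecutive values (wrapping around): 12.4°, 4.8°, 10.5°, 0.5°, 15.4°, 2.9°, 4.6°, 308.9°.
Largest gap = 308.9° ⇒ minimal covering band is its complement: 360° − 308.9° = 51.1°.
Band runs from +6.1° eastward to +57.2°.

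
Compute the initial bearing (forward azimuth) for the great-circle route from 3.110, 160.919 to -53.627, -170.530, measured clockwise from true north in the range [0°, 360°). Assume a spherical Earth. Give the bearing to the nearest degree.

161°

Δλ = -170.530 − 160.919 = -331.449°; wrapped into (−180°, 180°]: 28.551°.
θ = atan2( sin Δλ · cos φ₂ , cos φ₁ · sin φ₂ − sin φ₁ · cos φ₂ · cos Δλ )
  = atan2(0.28344, -0.83225) = 161.193° → normalised to [0°, 360°): 161.193°.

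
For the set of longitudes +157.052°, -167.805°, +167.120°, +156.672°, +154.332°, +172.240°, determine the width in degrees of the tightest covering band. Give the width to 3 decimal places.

37.863°

Sort the longitudes: -167.805°, +154.332°, +156.672°, +157.052°, +167.120°, +172.240°.
Eastward gaps between consecutive values (wrapping around): 322.137°, 2.340°, 0.380°, 10.068°, 5.120°, 19.955°.
Largest gap = 322.137° ⇒ minimal covering band is its complement: 360° − 322.137° = 37.863°.
Band runs from +154.332° eastward to -167.805°, crossing the antimeridian.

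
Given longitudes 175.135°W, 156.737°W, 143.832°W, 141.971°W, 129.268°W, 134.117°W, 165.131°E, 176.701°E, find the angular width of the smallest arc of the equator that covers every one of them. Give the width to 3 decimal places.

Sort the longitudes: -175.135°, -156.737°, -143.832°, -141.971°, -134.117°, -129.268°, +165.131°, +176.701°.
Eastward gaps between consecutive values (wrapping around): 18.398°, 12.905°, 1.861°, 7.854°, 4.849°, 294.399°, 11.570°, 8.164°.
Largest gap = 294.399° ⇒ minimal covering band is its complement: 360° − 294.399° = 65.601°.
Band runs from +165.131° eastward to -129.268°, crossing the antimeridian.

65.601°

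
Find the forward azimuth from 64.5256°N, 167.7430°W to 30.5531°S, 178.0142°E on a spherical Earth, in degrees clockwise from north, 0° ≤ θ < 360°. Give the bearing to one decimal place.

Δλ = 178.0142 − -167.7430 = 345.7572°; wrapped into (−180°, 180°]: -14.2428°.
θ = atan2( sin Δλ · cos φ₂ , cos φ₁ · sin φ₂ − sin φ₁ · cos φ₂ · cos Δλ )
  = atan2(-0.21187, -0.97218) = -167.705° → normalised to [0°, 360°): 192.295°.

192.3°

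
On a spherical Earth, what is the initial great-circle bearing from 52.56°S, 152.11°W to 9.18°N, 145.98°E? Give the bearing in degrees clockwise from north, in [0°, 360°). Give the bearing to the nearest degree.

Δλ = 145.98 − -152.11 = 298.09°; wrapped into (−180°, 180°]: -61.91°.
θ = atan2( sin Δλ · cos φ₂ , cos φ₁ · sin φ₂ − sin φ₁ · cos φ₂ · cos Δλ )
  = atan2(-0.87091, 0.46606) = -61.847° → normalised to [0°, 360°): 298.153°.

298°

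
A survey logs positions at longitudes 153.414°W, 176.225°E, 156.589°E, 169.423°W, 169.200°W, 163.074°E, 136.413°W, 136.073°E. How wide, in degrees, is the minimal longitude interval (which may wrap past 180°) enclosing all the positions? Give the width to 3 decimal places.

Sort the longitudes: -169.423°, -169.200°, -153.414°, -136.413°, +136.073°, +156.589°, +163.074°, +176.225°.
Eastward gaps between consecutive values (wrapping around): 0.223°, 15.786°, 17.001°, 272.486°, 20.516°, 6.485°, 13.151°, 14.352°.
Largest gap = 272.486° ⇒ minimal covering band is its complement: 360° − 272.486° = 87.514°.
Band runs from +136.073° eastward to -136.413°, crossing the antimeridian.

87.514°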